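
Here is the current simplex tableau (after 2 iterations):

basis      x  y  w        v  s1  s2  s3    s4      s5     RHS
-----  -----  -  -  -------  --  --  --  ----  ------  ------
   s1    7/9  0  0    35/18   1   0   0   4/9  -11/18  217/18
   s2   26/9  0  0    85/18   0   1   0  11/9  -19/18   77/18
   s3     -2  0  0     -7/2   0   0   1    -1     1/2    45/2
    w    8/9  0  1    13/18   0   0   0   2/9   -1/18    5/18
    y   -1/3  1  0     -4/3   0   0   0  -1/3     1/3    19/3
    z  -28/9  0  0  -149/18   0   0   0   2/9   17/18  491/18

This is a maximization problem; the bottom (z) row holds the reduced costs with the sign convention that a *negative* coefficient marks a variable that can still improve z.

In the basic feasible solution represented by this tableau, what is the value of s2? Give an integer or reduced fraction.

s2 is basic (row 2); its value is the RHS of that row: 77/18.

77/18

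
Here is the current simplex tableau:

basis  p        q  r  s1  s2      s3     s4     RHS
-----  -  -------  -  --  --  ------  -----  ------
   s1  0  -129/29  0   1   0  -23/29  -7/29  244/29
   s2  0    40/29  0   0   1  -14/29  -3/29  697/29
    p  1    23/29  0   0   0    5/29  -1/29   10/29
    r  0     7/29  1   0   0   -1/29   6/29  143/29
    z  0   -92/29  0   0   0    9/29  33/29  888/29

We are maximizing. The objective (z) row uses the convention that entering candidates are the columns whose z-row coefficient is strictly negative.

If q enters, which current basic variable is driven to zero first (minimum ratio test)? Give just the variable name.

Ratios: row 1 (s1): entry -129/29 ≤ 0, skip; row 2 (s2): (697/29)/(40/29) = 697/40; row 3 (p): (10/29)/(23/29) = 10/23; row 4 (r): (143/29)/(7/29) = 143/7.
Minimum ratio 10/23 is in the p row, so p leaves.

p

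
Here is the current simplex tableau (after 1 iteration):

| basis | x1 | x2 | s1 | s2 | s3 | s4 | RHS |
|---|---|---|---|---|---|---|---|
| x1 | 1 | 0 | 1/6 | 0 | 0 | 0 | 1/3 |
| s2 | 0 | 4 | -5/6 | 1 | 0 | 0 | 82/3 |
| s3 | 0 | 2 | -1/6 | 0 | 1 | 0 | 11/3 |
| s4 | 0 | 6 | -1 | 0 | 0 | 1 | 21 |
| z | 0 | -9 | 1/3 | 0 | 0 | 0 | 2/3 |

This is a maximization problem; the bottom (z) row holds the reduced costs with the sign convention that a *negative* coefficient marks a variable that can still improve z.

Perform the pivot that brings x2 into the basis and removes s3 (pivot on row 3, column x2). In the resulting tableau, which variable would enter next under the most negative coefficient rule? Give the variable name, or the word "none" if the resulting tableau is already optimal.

Pivot element 2. New z-row = old z-row − (-9)·(row 3/2).
Updated z-row coefficients: x1: 0, x2: 0, s1: -5/12, s2: 0, s3: 9/2, s4: 0.
The most negative is -5/12 in column s1, so s1 would enter next.

s1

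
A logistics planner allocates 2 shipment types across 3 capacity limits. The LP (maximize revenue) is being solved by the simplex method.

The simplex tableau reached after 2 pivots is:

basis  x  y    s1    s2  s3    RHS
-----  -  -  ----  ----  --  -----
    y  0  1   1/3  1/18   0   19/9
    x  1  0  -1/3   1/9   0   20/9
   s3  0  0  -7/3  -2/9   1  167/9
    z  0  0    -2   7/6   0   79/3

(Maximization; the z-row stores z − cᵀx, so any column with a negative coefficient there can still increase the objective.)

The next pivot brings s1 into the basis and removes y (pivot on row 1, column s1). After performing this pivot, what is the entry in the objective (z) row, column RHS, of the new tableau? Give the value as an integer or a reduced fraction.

39

Pivot element is row 1, column s1: 1/3.
Normalize row 1: new (row 1, RHS) = (19/9)/(1/3) = 19/3.
z-row ← z-row − (-2)·(new row 1): 79/3 − (-2)·(19/3) = 39.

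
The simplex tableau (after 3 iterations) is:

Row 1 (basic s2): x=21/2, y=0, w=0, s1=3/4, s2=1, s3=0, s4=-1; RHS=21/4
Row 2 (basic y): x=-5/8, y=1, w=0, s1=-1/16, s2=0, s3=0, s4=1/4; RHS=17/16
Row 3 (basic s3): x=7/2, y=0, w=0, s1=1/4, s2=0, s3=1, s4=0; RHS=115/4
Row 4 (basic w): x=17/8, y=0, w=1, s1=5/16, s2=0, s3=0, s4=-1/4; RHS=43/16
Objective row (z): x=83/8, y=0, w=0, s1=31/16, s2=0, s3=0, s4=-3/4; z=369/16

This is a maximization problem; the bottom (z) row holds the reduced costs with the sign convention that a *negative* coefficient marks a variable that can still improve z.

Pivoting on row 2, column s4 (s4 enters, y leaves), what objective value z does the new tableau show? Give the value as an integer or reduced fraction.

105/4

Minimum ratio for s4: (17/16)/(1/4) = 17/4.
z changes by −(z-row coeff of s4)·ratio = −(-3/4)·(17/4) = 51/16.
New z = 369/16 + (51/16) = 105/4.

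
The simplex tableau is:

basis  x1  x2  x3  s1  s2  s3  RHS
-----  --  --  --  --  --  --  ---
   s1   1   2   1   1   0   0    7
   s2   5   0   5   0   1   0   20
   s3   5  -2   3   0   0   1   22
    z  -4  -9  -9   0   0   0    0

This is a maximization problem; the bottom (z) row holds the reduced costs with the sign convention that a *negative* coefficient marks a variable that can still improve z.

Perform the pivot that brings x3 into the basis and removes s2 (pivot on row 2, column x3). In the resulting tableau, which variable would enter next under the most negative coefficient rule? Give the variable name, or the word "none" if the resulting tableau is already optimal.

Pivot element 5. New z-row = old z-row − (-9)·(row 2/5).
Updated z-row coefficients: x1: 5, x2: -9, x3: 0, s1: 0, s2: 9/5, s3: 0.
The most negative is -9 in column x2, so x2 would enter next.

x2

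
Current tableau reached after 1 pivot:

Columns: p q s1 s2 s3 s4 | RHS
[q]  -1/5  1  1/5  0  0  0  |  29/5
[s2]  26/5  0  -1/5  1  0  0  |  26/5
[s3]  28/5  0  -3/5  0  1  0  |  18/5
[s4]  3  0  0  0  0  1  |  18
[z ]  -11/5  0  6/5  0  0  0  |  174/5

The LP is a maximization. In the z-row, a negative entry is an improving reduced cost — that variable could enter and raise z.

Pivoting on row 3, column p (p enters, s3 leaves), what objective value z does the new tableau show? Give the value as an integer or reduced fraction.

Minimum ratio for p: (18/5)/(28/5) = 9/14.
z changes by −(z-row coeff of p)·ratio = −(-11/5)·(9/14) = 99/70.
New z = 174/5 + (99/70) = 507/14.

507/14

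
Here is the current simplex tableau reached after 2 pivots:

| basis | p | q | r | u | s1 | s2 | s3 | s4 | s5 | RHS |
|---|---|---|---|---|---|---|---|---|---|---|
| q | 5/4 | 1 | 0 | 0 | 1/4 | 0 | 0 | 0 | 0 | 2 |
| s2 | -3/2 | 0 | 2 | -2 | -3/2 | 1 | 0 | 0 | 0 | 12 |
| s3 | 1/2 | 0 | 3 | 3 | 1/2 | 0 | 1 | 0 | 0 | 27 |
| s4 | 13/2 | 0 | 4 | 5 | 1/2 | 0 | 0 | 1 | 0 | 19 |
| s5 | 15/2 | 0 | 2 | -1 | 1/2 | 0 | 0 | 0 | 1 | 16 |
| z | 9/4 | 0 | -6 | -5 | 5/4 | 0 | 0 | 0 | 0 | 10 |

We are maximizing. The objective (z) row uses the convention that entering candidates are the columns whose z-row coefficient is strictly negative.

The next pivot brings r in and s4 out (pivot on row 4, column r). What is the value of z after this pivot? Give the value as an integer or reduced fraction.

77/2

Minimum ratio for r: 19/4 = 19/4.
z changes by −(z-row coeff of r)·ratio = −(-6)·(19/4) = 57/2.
New z = 10 + (57/2) = 77/2.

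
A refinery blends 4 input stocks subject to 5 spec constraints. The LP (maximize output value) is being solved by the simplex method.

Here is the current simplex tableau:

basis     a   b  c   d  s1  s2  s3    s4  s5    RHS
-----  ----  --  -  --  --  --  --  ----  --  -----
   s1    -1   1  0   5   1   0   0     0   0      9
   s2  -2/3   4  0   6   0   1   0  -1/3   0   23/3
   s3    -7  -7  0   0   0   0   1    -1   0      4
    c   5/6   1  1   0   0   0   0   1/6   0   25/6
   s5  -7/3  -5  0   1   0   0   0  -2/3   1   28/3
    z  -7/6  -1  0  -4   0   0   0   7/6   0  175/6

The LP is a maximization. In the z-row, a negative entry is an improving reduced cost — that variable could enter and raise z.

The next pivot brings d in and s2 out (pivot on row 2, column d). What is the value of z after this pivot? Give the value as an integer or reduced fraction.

Minimum ratio for d: (23/3)/6 = 23/18.
z changes by −(z-row coeff of d)·ratio = −(-4)·(23/18) = 46/9.
New z = 175/6 + (46/9) = 617/18.

617/18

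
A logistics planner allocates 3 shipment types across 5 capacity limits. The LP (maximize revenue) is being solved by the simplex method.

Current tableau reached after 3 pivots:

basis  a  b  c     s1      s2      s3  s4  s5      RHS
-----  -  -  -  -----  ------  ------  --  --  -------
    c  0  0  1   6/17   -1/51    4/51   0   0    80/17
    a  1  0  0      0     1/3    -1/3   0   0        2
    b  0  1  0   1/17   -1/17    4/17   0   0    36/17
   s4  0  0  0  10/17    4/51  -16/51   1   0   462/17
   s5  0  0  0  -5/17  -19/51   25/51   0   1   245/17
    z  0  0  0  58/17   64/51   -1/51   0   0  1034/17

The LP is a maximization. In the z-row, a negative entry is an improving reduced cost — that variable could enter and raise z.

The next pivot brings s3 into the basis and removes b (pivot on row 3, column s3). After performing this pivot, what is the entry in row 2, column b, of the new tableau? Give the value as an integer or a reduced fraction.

17/12

Pivot element is row 3, column s3: 4/17.
Normalize row 3: new (row 3, b) = 1/(4/17) = 17/4.
row 2 ← row 2 − (-1/3)·(new row 3): 0 − (-1/3)·(17/4) = 17/12.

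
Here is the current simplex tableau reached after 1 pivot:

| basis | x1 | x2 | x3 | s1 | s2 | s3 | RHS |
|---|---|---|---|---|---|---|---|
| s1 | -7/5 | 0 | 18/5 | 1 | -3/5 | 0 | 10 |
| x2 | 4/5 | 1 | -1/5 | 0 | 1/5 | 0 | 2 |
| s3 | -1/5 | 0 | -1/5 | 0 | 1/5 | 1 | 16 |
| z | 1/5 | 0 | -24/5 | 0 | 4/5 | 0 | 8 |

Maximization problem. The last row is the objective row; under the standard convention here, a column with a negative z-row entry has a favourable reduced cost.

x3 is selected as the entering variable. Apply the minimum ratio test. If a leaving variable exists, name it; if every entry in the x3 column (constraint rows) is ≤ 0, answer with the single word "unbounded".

s1

Ratios: row 1 (s1): 10/(18/5) = 25/9; row 2 (x2): entry -1/5 ≤ 0, skip; row 3 (s3): entry -1/5 ≤ 0, skip.
Minimum ratio is in the s1 row, so s1 leaves.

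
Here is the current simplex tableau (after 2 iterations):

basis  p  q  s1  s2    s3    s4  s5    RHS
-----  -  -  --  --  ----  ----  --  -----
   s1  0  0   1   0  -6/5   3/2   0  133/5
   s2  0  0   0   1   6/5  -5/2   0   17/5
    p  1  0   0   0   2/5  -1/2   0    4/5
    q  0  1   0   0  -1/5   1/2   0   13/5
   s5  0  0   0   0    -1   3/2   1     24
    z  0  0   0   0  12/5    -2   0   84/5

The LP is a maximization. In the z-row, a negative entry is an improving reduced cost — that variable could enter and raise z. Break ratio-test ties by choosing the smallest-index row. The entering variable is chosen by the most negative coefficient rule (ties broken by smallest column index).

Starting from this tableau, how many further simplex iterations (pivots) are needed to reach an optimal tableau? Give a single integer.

1

pivot: s4 in, q out → z = 136/5
No improving column remains; optimal.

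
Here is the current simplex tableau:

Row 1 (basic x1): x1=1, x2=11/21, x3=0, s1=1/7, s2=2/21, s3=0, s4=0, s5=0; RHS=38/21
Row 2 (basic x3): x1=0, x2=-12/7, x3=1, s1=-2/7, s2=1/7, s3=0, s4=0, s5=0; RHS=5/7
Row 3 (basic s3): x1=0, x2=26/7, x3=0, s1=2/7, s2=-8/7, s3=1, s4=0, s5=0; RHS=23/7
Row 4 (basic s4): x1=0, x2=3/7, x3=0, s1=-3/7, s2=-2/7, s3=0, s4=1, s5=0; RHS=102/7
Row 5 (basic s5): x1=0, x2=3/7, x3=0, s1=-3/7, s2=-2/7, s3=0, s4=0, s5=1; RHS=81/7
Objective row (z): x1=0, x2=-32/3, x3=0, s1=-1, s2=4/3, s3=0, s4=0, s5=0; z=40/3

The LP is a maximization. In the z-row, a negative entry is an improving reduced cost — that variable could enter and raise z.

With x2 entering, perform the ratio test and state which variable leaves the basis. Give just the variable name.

Ratios: row 1 (x1): (38/21)/(11/21) = 38/11; row 2 (x3): entry -12/7 ≤ 0, skip; row 3 (s3): (23/7)/(26/7) = 23/26; row 4 (s4): (102/7)/(3/7) = 34; row 5 (s5): (81/7)/(3/7) = 27.
Minimum ratio 23/26 is in the s3 row, so s3 leaves.

s3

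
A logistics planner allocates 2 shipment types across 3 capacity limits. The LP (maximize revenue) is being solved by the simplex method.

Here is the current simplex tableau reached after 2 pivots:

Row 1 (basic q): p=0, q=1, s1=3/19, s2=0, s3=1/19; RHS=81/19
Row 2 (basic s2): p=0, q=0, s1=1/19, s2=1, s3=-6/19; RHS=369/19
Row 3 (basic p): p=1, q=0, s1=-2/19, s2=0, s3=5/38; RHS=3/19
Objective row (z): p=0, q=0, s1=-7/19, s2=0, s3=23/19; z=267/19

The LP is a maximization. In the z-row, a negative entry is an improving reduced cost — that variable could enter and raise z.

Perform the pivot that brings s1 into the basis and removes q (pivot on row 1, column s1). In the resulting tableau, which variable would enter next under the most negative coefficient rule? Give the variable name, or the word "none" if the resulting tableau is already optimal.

Pivot element 3/19. New z-row = old z-row − (-7/19)·(row 1/(3/19)).
Updated z-row coefficients: p: 0, q: 7/3, s1: 0, s2: 0, s3: 4/3.
No coefficient is strictly negative; the tableau after this pivot is optimal.

none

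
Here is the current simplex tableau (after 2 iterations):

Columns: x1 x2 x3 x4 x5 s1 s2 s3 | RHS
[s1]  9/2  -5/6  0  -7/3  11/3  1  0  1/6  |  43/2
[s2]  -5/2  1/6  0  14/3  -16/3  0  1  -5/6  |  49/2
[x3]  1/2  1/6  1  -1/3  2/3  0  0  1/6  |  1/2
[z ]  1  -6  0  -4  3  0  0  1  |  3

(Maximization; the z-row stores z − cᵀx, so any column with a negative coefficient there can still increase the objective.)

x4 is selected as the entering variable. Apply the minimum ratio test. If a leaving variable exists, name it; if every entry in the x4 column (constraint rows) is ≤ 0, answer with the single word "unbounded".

Ratios: row 1 (s1): entry -7/3 ≤ 0, skip; row 2 (s2): (49/2)/(14/3) = 21/4; row 3 (x3): entry -1/3 ≤ 0, skip.
Minimum ratio is in the s2 row, so s2 leaves.

s2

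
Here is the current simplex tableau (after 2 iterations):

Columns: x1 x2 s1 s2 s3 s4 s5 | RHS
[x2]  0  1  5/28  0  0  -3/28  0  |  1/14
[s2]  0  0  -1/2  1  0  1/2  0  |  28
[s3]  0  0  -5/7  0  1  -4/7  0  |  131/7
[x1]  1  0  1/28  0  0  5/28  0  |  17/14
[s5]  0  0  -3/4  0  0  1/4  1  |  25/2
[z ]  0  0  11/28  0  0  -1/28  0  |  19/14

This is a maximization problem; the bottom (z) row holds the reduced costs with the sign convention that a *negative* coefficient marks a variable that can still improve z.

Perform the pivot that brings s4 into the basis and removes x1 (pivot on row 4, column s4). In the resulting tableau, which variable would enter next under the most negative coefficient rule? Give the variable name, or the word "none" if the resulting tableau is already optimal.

Pivot element 5/28. New z-row = old z-row − (-1/28)·(row 4/(5/28)).
Updated z-row coefficients: x1: 1/5, x2: 0, s1: 2/5, s2: 0, s3: 0, s4: 0, s5: 0.
No coefficient is strictly negative; the tableau after this pivot is optimal.

none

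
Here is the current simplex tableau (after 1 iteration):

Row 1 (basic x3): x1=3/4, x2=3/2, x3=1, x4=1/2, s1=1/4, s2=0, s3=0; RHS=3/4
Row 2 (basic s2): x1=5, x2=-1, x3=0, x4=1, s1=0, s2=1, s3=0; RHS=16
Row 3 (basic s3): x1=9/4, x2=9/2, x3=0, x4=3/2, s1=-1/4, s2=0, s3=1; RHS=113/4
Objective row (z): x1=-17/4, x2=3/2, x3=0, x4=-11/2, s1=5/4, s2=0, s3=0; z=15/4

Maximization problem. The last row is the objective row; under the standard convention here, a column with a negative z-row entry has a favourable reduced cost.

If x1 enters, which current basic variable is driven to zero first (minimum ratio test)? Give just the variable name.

Ratios: row 1 (x3): (3/4)/(3/4) = 1; row 2 (s2): 16/5 = 16/5; row 3 (s3): (113/4)/(9/4) = 113/9.
Minimum ratio 1 is in the x3 row, so x3 leaves.

x3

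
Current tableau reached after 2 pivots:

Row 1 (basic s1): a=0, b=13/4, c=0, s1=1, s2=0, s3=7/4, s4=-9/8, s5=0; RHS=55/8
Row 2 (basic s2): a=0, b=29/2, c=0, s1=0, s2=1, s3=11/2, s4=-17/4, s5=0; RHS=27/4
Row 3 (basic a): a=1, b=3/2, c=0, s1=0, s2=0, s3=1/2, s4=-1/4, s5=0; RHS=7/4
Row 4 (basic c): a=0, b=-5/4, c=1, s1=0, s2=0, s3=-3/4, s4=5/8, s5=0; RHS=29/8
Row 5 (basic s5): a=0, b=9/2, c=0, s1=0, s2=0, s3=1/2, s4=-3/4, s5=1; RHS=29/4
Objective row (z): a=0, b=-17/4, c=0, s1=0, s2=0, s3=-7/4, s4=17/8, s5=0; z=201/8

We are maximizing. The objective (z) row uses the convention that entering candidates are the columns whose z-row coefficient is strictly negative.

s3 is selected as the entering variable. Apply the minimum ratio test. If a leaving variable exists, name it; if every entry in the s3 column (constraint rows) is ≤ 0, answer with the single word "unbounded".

s2

Ratios: row 1 (s1): (55/8)/(7/4) = 55/14; row 2 (s2): (27/4)/(11/2) = 27/22; row 3 (a): (7/4)/(1/2) = 7/2; row 4 (c): entry -3/4 ≤ 0, skip; row 5 (s5): (29/4)/(1/2) = 29/2.
Minimum ratio is in the s2 row, so s2 leaves.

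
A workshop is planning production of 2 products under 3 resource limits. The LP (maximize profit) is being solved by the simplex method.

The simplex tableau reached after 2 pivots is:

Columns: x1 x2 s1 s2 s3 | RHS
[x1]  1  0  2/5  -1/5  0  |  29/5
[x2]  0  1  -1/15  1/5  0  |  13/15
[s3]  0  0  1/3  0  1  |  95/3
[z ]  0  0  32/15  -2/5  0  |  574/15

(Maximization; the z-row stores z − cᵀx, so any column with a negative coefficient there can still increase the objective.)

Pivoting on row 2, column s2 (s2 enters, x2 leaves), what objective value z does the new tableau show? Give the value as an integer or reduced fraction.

Minimum ratio for s2: (13/15)/(1/5) = 13/3.
z changes by −(z-row coeff of s2)·ratio = −(-2/5)·(13/3) = 26/15.
New z = 574/15 + (26/15) = 40.

40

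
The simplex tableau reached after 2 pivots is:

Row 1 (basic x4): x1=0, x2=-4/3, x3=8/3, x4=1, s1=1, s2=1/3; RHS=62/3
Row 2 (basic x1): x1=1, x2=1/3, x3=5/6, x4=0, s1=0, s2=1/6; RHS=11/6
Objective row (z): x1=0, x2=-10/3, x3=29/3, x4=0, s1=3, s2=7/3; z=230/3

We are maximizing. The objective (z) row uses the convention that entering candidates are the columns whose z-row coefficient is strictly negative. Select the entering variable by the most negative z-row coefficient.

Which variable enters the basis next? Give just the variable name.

Objective-row coefficients: x1: 0, x2: -10/3, x3: 29/3, x4: 0, s1: 3, s2: 7/3.
The most negative is -10/3 in column x2, so x2 enters.

x2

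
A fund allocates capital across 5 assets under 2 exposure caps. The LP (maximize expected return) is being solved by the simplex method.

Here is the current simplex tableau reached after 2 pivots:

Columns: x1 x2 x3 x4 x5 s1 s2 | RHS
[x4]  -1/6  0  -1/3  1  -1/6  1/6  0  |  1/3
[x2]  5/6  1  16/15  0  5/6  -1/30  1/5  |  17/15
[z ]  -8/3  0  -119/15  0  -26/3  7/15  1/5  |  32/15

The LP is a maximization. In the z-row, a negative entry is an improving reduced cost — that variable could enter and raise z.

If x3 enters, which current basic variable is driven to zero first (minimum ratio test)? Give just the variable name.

Ratios: row 1 (x4): entry -1/3 ≤ 0, skip; row 2 (x2): (17/15)/(16/15) = 17/16.
Minimum ratio 17/16 is in the x2 row, so x2 leaves.

x2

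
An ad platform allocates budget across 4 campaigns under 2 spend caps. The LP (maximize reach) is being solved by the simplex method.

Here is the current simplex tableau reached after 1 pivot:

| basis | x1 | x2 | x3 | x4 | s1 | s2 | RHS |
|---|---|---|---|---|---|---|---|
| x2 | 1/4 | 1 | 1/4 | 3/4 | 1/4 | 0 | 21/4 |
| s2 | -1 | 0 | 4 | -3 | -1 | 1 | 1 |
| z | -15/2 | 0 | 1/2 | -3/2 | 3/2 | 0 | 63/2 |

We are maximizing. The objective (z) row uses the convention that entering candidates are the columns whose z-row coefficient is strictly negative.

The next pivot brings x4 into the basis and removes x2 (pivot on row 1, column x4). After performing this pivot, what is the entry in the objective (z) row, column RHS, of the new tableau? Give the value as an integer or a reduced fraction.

Pivot element is row 1, column x4: 3/4.
Normalize row 1: new (row 1, RHS) = (21/4)/(3/4) = 7.
z-row ← z-row − (-3/2)·(new row 1): 63/2 − (-3/2)·7 = 42.

42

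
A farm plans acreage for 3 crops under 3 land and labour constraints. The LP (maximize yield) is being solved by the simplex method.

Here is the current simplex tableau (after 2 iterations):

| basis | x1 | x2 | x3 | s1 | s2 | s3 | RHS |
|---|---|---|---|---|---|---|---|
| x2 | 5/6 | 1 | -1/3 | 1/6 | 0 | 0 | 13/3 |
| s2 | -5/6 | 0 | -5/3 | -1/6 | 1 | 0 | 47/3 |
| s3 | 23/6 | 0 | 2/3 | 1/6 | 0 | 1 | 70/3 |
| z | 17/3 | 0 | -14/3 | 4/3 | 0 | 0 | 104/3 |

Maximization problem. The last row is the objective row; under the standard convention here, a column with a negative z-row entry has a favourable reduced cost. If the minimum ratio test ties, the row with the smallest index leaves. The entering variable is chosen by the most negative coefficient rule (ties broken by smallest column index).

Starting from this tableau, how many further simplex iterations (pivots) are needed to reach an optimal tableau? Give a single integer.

pivot: x3 in, s3 out → z = 198
No improving column remains; optimal.

1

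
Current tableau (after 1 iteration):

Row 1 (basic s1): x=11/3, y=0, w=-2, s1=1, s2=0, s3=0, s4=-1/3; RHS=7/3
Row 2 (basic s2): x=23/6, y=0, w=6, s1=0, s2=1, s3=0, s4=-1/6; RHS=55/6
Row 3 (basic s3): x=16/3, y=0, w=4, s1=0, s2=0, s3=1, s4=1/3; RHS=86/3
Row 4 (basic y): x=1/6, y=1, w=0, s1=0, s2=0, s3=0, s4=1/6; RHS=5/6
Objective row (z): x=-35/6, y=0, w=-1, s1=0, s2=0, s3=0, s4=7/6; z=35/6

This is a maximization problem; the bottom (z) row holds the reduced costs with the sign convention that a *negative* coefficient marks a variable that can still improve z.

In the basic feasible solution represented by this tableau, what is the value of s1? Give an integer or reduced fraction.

7/3

s1 is basic (row 1); its value is the RHS of that row: 7/3.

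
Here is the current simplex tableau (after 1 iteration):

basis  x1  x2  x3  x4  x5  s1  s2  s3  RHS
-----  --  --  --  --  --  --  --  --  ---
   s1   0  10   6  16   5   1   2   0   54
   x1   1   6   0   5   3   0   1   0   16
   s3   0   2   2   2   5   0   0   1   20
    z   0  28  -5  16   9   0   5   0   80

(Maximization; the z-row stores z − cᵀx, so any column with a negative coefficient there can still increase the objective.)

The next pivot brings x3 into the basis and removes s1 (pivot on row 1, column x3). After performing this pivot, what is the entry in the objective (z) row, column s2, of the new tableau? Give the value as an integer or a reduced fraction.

Pivot element is row 1, column x3: 6.
Normalize row 1: new (row 1, s2) = 2/6 = 1/3.
z-row ← z-row − (-5)·(new row 1): 5 − (-5)·(1/3) = 20/3.

20/3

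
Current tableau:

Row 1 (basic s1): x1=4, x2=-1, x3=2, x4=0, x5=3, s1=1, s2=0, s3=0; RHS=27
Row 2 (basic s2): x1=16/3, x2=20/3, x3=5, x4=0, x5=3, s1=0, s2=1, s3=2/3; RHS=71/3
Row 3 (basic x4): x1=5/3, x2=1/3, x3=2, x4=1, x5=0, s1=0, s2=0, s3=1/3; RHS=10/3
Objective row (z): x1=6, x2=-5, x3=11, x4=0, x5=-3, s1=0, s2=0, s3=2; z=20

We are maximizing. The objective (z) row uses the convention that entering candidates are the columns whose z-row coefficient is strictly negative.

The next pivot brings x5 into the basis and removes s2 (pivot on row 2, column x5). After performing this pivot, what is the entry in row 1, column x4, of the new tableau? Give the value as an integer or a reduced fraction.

0

Pivot element is row 2, column x5: 3.
Normalize row 2: new (row 2, x4) = 0/3 = 0.
row 1 ← row 1 − 3·(new row 2): 0 − 3·0 = 0.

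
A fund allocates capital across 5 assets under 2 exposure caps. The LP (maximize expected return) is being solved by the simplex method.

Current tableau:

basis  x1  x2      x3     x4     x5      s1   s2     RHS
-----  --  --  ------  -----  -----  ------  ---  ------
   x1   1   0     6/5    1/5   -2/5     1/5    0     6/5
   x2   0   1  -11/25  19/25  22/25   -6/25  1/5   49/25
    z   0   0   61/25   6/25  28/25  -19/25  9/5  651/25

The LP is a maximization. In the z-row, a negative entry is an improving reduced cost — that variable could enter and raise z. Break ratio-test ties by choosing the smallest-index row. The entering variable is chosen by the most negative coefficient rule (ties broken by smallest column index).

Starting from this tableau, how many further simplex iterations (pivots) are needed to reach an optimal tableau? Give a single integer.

pivot: s1 in, x1 out → z = 153/5
pivot: x5 in, x2 out → z = 34
No improving column remains; optimal.

2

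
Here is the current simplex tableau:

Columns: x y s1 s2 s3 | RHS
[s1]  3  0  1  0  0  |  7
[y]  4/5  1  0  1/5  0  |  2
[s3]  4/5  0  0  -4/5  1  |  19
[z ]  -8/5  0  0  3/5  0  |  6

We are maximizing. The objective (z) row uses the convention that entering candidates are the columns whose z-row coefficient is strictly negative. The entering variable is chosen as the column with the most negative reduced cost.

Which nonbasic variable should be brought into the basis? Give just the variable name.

x

Objective-row coefficients: x: -8/5, y: 0, s1: 0, s2: 3/5, s3: 0.
The most negative is -8/5 in column x, so x enters.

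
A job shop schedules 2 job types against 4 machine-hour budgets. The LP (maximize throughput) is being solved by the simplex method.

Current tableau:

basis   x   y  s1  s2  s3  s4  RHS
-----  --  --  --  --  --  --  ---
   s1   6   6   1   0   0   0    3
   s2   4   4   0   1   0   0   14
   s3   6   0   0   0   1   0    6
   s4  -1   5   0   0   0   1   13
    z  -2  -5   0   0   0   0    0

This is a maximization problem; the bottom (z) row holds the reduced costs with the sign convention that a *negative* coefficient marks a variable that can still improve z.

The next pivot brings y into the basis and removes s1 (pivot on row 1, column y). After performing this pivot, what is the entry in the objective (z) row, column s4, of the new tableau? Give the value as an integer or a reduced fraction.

Pivot element is row 1, column y: 6.
Normalize row 1: new (row 1, s4) = 0/6 = 0.
z-row ← z-row − (-5)·(new row 1): 0 − (-5)·0 = 0.

0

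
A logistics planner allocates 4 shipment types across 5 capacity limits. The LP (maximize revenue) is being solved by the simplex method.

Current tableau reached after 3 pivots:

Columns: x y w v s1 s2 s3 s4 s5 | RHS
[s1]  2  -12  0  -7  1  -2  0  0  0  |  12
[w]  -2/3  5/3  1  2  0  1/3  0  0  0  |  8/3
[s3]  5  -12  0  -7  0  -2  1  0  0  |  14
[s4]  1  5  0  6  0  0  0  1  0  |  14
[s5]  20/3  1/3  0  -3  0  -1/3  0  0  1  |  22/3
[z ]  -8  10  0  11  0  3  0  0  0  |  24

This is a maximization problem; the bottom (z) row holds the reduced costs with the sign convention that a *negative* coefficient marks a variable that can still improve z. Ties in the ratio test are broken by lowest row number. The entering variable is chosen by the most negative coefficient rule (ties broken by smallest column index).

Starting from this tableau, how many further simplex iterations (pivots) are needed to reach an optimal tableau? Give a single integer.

pivot: x in, s5 out → z = 164/5
No improving column remains; optimal.

1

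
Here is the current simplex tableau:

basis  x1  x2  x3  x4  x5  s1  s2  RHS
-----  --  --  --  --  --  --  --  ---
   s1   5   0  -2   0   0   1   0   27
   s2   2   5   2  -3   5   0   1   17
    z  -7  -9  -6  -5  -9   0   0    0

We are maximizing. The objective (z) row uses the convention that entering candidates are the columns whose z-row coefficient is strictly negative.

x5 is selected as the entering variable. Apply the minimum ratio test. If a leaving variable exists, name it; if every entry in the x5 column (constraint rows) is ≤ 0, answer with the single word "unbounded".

Ratios: row 1 (s1): entry 0 ≤ 0, skip; row 2 (s2): 17/5 = 17/5.
Minimum ratio is in the s2 row, so s2 leaves.

s2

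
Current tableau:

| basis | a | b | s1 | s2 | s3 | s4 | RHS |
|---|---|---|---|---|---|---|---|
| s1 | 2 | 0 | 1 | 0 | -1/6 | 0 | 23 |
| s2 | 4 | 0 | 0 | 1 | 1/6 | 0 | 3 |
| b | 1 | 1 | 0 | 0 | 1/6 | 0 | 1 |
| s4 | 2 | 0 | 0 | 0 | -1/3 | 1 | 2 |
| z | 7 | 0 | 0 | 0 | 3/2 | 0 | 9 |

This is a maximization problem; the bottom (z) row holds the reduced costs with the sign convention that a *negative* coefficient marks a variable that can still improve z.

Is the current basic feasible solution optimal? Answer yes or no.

No objective-row coefficient is strictly negative, so no entering variable exists; the tableau is optimal.

yes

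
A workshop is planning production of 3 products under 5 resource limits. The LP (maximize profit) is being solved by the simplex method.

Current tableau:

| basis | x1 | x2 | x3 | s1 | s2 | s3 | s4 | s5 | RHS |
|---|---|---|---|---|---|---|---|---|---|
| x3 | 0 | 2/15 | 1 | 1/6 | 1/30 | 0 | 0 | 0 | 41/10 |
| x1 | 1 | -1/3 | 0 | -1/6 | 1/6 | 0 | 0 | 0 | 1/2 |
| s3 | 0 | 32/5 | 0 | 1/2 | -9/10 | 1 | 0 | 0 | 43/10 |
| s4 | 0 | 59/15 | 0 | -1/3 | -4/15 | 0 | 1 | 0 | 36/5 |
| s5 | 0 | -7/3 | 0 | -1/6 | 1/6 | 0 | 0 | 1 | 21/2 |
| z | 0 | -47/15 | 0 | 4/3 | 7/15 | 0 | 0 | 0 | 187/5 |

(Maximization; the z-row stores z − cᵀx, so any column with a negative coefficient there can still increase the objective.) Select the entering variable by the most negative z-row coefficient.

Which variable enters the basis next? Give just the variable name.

x2

Objective-row coefficients: x1: 0, x2: -47/15, x3: 0, s1: 4/3, s2: 7/15, s3: 0, s4: 0, s5: 0.
The most negative is -47/15 in column x2, so x2 enters.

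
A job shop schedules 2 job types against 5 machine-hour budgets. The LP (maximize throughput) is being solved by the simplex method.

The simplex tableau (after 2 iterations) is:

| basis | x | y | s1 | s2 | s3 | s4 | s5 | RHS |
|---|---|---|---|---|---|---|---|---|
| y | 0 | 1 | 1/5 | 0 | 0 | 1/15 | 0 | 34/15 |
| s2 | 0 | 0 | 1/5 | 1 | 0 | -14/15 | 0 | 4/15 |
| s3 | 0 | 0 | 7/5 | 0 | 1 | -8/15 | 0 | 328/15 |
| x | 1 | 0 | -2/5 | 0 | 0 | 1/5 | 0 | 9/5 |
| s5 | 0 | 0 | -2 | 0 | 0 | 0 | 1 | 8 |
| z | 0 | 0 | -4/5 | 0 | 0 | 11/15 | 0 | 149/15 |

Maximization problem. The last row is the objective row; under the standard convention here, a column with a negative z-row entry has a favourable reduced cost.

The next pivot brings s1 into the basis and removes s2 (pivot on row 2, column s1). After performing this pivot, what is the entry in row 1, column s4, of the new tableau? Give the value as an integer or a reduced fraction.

1

Pivot element is row 2, column s1: 1/5.
Normalize row 2: new (row 2, s4) = (-14/15)/(1/5) = -14/3.
row 1 ← row 1 − (1/5)·(new row 2): 1/15 − (1/5)·(-14/3) = 1.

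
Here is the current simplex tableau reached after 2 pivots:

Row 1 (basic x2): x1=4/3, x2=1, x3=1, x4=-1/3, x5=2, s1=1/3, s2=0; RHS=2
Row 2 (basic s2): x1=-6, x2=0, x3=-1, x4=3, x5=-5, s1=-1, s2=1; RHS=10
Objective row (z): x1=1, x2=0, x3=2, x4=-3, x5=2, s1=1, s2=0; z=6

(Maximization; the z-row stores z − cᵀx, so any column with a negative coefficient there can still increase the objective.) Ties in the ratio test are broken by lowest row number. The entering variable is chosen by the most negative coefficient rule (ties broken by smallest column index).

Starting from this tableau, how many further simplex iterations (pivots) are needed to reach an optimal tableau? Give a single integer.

2

pivot: x4 in, s2 out → z = 16
pivot: x1 in, x2 out → z = 118/3
No improving column remains; optimal.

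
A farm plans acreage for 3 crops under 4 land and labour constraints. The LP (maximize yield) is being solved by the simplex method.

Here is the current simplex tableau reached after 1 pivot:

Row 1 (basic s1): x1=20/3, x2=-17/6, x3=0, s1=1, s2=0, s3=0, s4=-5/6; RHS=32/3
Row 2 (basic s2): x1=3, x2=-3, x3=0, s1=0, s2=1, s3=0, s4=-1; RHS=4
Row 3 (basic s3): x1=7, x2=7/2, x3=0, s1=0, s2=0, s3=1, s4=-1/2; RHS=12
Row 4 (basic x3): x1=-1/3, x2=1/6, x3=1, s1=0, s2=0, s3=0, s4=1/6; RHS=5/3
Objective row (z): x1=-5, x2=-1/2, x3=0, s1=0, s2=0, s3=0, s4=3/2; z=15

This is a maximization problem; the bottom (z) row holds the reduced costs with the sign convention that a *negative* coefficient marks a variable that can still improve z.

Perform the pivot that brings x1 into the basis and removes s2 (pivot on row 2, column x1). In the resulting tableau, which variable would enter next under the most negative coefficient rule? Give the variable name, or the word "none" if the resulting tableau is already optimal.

Pivot element 3. New z-row = old z-row − (-5)·(row 2/3).
Updated z-row coefficients: x1: 0, x2: -11/2, x3: 0, s1: 0, s2: 5/3, s3: 0, s4: -1/6.
The most negative is -11/2 in column x2, so x2 would enter next.

x2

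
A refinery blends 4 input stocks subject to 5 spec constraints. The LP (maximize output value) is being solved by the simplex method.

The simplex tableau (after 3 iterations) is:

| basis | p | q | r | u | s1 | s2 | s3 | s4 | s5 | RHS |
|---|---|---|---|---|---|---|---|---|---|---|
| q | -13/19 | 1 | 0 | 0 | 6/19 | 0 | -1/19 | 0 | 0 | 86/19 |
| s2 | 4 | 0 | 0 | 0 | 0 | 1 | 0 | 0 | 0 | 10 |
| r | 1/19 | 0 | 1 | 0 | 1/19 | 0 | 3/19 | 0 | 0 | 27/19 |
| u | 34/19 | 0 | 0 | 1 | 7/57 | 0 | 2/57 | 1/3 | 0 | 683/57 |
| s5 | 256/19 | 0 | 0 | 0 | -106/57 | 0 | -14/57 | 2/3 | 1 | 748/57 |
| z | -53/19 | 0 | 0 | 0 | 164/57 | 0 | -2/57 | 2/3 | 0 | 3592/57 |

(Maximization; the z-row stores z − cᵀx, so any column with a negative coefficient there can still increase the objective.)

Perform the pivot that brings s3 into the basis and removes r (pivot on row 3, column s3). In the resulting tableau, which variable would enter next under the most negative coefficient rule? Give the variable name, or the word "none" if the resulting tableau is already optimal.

p

Pivot element 3/19. New z-row = old z-row − (-2/57)·(row 3/(3/19)).
Updated z-row coefficients: p: -25/9, q: 0, r: 2/9, u: 0, s1: 26/9, s2: 0, s3: 0, s4: 2/3, s5: 0.
The most negative is -25/9 in column p, so p would enter next.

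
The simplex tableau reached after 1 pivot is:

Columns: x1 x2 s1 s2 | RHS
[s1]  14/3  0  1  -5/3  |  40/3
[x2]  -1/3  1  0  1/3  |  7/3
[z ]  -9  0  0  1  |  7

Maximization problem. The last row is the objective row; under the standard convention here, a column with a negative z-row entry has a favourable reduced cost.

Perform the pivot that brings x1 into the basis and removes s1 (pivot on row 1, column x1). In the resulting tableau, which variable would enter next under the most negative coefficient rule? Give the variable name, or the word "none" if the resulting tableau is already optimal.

Pivot element 14/3. New z-row = old z-row − (-9)·(row 1/(14/3)).
Updated z-row coefficients: x1: 0, x2: 0, s1: 27/14, s2: -31/14.
The most negative is -31/14 in column s2, so s2 would enter next.

s2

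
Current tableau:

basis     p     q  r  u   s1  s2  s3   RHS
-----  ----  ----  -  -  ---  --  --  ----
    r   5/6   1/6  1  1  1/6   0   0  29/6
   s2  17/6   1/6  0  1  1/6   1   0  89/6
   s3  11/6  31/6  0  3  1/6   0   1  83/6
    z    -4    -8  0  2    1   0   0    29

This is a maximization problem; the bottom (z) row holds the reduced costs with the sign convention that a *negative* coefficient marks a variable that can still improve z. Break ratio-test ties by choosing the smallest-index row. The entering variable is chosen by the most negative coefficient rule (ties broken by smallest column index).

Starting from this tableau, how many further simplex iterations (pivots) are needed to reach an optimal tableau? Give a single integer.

pivot: q in, s3 out → z = 1563/31
pivot: p in, s2 out → z = 2427/43
No improving column remains; optimal.

2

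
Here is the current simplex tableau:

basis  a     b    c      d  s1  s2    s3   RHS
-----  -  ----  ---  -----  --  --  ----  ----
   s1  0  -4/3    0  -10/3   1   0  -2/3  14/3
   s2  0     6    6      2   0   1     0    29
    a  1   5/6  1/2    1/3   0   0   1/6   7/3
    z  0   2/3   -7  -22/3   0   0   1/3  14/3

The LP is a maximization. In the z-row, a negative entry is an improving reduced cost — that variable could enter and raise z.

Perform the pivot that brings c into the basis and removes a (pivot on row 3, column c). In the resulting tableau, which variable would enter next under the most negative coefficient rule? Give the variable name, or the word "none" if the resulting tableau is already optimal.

d

Pivot element 1/2. New z-row = old z-row − (-7)·(row 3/(1/2)).
Updated z-row coefficients: a: 14, b: 37/3, c: 0, d: -8/3, s1: 0, s2: 0, s3: 8/3.
The most negative is -8/3 in column d, so d would enter next.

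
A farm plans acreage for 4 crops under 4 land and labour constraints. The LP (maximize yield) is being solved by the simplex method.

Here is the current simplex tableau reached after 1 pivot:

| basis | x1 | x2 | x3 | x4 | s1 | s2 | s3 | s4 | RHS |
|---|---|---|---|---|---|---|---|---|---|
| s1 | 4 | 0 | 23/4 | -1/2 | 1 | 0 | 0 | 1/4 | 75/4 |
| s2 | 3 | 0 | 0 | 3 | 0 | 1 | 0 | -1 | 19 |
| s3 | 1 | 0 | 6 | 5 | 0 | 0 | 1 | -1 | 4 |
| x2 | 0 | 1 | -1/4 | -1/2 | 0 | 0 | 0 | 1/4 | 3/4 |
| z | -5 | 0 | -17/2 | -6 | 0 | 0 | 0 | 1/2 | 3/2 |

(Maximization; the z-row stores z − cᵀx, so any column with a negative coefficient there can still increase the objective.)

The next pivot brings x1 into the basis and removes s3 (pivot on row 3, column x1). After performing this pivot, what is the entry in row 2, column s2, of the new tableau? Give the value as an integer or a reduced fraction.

Pivot element is row 3, column x1: 1.
Normalize row 3: new (row 3, s2) = 0/1 = 0.
row 2 ← row 2 − 3·(new row 3): 1 − 3·0 = 1.

1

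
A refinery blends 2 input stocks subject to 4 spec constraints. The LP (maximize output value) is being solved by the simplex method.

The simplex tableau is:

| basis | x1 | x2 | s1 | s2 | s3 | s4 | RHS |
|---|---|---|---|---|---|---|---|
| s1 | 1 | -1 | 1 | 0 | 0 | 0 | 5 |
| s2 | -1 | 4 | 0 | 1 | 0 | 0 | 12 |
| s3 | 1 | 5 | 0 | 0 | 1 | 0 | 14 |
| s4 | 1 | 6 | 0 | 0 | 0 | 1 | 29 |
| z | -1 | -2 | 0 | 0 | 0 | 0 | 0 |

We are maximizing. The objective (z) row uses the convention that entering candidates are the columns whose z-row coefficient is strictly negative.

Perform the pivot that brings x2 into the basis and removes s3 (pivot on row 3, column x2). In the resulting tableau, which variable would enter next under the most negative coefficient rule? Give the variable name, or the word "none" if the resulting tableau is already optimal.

x1

Pivot element 5. New z-row = old z-row − (-2)·(row 3/5).
Updated z-row coefficients: x1: -3/5, x2: 0, s1: 0, s2: 0, s3: 2/5, s4: 0.
The most negative is -3/5 in column x1, so x1 would enter next.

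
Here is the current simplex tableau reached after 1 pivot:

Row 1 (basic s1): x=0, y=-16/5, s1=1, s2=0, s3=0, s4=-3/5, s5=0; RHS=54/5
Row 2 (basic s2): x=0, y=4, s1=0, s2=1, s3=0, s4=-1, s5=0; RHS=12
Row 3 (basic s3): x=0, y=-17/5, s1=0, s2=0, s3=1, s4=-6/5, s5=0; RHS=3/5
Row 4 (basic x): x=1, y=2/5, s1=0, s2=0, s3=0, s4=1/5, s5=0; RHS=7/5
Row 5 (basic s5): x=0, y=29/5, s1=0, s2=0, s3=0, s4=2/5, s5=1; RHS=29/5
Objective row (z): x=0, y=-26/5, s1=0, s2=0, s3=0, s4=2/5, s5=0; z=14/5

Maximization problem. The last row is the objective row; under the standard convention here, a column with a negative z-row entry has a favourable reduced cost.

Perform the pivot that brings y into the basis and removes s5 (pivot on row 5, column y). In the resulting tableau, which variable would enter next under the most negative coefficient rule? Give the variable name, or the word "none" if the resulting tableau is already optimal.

Pivot element 29/5. New z-row = old z-row − (-26/5)·(row 5/(29/5)).
Updated z-row coefficients: x: 0, y: 0, s1: 0, s2: 0, s3: 0, s4: 22/29, s5: 26/29.
No coefficient is strictly negative; the tableau after this pivot is optimal.

none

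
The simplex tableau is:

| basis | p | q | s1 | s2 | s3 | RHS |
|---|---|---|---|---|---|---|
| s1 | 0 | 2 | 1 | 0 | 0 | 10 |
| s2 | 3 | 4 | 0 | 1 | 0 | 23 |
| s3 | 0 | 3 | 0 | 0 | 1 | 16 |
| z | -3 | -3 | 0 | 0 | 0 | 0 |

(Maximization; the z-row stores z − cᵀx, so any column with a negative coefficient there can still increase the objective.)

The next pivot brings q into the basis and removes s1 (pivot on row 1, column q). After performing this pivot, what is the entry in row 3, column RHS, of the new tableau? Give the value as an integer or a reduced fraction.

1

Pivot element is row 1, column q: 2.
Normalize row 1: new (row 1, RHS) = 10/2 = 5.
row 3 ← row 3 − 3·(new row 1): 16 − 3·5 = 1.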